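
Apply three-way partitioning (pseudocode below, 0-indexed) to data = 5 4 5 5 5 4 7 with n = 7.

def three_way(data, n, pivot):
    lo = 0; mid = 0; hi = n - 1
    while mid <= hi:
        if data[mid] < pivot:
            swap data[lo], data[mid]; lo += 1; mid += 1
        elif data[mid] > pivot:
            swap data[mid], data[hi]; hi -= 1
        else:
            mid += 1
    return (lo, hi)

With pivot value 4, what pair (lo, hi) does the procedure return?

lo=0 mid=0 hi=6
5>4: swap(0,6), hi=5 ⇒ 7 4 5 5 5 4 5
7>4: swap(0,5), hi=4 ⇒ 4 4 5 5 5 7 5
4=4: mid=1
4=4: mid=2
5>4: swap(2,4), hi=3 ⇒ 4 4 5 5 5 7 5
5>4: swap(2,3), hi=2 ⇒ 4 4 5 5 5 7 5
5>4: swap(2,2), hi=1 ⇒ 4 4 5 5 5 7 5
done. lo=0 hi=1; data=4 4 5 5 5 7 5

(0, 1)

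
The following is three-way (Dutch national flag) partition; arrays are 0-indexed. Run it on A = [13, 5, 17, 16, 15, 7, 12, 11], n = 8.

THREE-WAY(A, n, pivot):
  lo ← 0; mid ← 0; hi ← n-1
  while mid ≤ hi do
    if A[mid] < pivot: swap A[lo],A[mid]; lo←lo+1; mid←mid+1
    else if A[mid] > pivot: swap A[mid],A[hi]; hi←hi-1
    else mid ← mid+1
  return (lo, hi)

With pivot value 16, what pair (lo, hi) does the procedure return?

pivot = 16; lo=0, mid=0, hi=7
A[mid]=13<16: swap A[0],A[0]; lo=1,mid=1 → [13, 5, 17, 16, 15, 7, 12, 11]
A[mid]=5<16: swap A[1],A[1]; lo=2,mid=2 → [13, 5, 17, 16, 15, 7, 12, 11]
A[mid]=17>16: swap A[2],A[7]; hi=6 → [13, 5, 11, 16, 15, 7, 12, 17]
A[mid]=11<16: swap A[2],A[2]; lo=3,mid=3 → [13, 5, 11, 16, 15, 7, 12, 17]
A[mid]=16=16: mid=4
A[mid]=15<16: swap A[3],A[4]; lo=4,mid=5 → [13, 5, 11, 15, 16, 7, 12, 17]
A[mid]=7<16: swap A[4],A[5]; lo=5,mid=6 → [13, 5, 11, 15, 7, 16, 12, 17]
A[mid]=12<16: swap A[5],A[6]; lo=6,mid=7 → [13, 5, 11, 15, 7, 12, 16, 17]
end: lo=6, hi=6; A = [13, 5, 11, 15, 7, 12, 16, 17]

(6, 6)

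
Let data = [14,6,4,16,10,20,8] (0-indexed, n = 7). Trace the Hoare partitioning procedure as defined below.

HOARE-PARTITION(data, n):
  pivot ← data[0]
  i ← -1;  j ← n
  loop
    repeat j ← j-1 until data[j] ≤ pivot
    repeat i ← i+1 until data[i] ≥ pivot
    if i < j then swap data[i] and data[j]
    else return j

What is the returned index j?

pivot = data[0] = 14; i = -1, j = 7
j→6 (data[6]=8≤14), i→0 (data[0]=14≥14); i<j, swap → [8,6,4,16,10,20,14]
j→4 (data[4]=10≤14), i→3 (data[3]=16≥14); i<j, swap → [8,6,4,10,16,20,14]
j→3, i→4; i≥j, return j=3. data = [8,6,4,10,16,20,14]

3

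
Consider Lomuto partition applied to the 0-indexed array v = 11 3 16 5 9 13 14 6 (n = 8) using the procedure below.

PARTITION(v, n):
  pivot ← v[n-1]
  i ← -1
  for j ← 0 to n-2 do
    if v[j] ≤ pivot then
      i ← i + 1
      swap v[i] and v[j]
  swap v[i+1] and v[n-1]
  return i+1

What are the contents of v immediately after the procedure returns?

3 5 6 11 9 13 14 16

pivot = v[7] = 6; i = -1
j=0: v[0]=11 > 6 → no swap
j=1: v[1]=3 ≤ 6 → i=0, swap v[0],v[1] → 3 11 16 5 9 13 14 6
j=2: v[2]=16 > 6 → no swap
j=3: v[3]=5 ≤ 6 → i=1, swap v[1],v[3] → 3 5 16 11 9 13 14 6
j=4: v[4]=9 > 6 → no swap
j=5: v[5]=13 > 6 → no swap
j=6: v[6]=14 > 6 → no swap
final swap v[2],v[7] → 3 5 6 11 9 13 14 16; return 2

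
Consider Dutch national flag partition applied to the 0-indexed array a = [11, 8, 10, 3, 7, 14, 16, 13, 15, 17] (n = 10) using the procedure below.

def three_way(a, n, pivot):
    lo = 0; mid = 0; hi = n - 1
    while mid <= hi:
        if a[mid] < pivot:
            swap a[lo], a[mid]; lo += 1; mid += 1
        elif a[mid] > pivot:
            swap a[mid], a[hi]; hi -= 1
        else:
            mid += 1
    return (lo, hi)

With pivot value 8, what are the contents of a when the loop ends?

[7, 3, 8, 10, 14, 16, 13, 15, 17, 11]

lo=0 mid=0 hi=9
11>8: swap(0,9), hi=8 ⇒ [17, 8, 10, 3, 7, 14, 16, 13, 15, 11]
17>8: swap(0,8), hi=7 ⇒ [15, 8, 10, 3, 7, 14, 16, 13, 17, 11]
15>8: swap(0,7), hi=6 ⇒ [13, 8, 10, 3, 7, 14, 16, 15, 17, 11]
13>8: swap(0,6), hi=5 ⇒ [16, 8, 10, 3, 7, 14, 13, 15, 17, 11]
16>8: swap(0,5), hi=4 ⇒ [14, 8, 10, 3, 7, 16, 13, 15, 17, 11]
14>8: swap(0,4), hi=3 ⇒ [7, 8, 10, 3, 14, 16, 13, 15, 17, 11]
7<8: swap(0,0), lo=1 mid=1 ⇒ [7, 8, 10, 3, 14, 16, 13, 15, 17, 11]
8=8: mid=2
10>8: swap(2,3), hi=2 ⇒ [7, 8, 3, 10, 14, 16, 13, 15, 17, 11]
3<8: swap(1,2), lo=2 mid=3 ⇒ [7, 3, 8, 10, 14, 16, 13, 15, 17, 11]
done. lo=2 hi=2; a=[7, 3, 8, 10, 14, 16, 13, 15, 17, 11]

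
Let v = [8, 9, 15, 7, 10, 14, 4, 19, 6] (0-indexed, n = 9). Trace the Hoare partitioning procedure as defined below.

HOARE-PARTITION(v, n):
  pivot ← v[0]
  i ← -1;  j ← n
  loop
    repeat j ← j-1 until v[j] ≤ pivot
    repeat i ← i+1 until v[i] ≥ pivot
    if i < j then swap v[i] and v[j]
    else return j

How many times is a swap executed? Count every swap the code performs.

pivot=8
j stops at 8 (6), i stops at 0 (8); swap ⇒ [6, 9, 15, 7, 10, 14, 4, 19, 8]
j stops at 6 (4), i stops at 1 (9); swap ⇒ [6, 4, 15, 7, 10, 14, 9, 19, 8]
j stops at 3 (7), i stops at 2 (15); swap ⇒ [6, 4, 7, 15, 10, 14, 9, 19, 8]
j stops at 2, i stops at 3; i≥j ⇒ return 2. v=[6, 4, 7, 15, 10, 14, 9, 19, 8]

3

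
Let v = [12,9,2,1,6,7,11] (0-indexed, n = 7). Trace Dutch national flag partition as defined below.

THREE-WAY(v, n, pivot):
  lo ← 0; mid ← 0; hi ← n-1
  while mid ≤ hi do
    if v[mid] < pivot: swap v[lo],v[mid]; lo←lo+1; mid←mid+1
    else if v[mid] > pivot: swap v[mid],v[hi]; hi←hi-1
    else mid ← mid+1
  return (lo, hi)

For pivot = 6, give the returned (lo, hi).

pivot = 6; lo=0, mid=0, hi=6
v[mid]=12>6: swap v[0],v[6]; hi=5 → [11,9,2,1,6,7,12]
v[mid]=11>6: swap v[0],v[5]; hi=4 → [7,9,2,1,6,11,12]
v[mid]=7>6: swap v[0],v[4]; hi=3 → [6,9,2,1,7,11,12]
v[mid]=6=6: mid=1
v[mid]=9>6: swap v[1],v[3]; hi=2 → [6,1,2,9,7,11,12]
v[mid]=1<6: swap v[0],v[1]; lo=1,mid=2 → [1,6,2,9,7,11,12]
v[mid]=2<6: swap v[1],v[2]; lo=2,mid=3 → [1,2,6,9,7,11,12]
end: lo=2, hi=2; v = [1,2,6,9,7,11,12]

(2, 2)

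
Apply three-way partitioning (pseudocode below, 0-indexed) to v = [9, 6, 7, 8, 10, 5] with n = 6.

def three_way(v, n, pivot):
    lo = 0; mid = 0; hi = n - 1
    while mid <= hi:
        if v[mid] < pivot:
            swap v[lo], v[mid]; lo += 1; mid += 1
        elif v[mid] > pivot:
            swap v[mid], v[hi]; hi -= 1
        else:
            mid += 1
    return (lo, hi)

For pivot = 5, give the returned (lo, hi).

(0, 0)

lo=0 mid=0 hi=5
9>5: swap(0,5), hi=4 ⇒ [5, 6, 7, 8, 10, 9]
5=5: mid=1
6>5: swap(1,4), hi=3 ⇒ [5, 10, 7, 8, 6, 9]
10>5: swap(1,3), hi=2 ⇒ [5, 8, 7, 10, 6, 9]
8>5: swap(1,2), hi=1 ⇒ [5, 7, 8, 10, 6, 9]
7>5: swap(1,1), hi=0 ⇒ [5, 7, 8, 10, 6, 9]
done. lo=0 hi=0; v=[5, 7, 8, 10, 6, 9]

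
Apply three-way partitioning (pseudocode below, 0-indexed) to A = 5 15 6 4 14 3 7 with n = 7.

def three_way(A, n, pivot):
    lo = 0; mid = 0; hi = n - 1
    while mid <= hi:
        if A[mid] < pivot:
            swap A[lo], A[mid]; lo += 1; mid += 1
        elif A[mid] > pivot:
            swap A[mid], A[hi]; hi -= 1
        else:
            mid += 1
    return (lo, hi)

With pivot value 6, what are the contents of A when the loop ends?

pivot = 6; lo=0, mid=0, hi=6
A[mid]=5<6: swap A[0],A[0]; lo=1,mid=1 → 5 15 6 4 14 3 7
A[mid]=15>6: swap A[1],A[6]; hi=5 → 5 7 6 4 14 3 15
A[mid]=7>6: swap A[1],A[5]; hi=4 → 5 3 6 4 14 7 15
A[mid]=3<6: swap A[1],A[1]; lo=2,mid=2 → 5 3 6 4 14 7 15
A[mid]=6=6: mid=3
A[mid]=4<6: swap A[2],A[3]; lo=3,mid=4 → 5 3 4 6 14 7 15
A[mid]=14>6: swap A[4],A[4]; hi=3 → 5 3 4 6 14 7 15
end: lo=3, hi=3; A = 5 3 4 6 14 7 15

5 3 4 6 14 7 15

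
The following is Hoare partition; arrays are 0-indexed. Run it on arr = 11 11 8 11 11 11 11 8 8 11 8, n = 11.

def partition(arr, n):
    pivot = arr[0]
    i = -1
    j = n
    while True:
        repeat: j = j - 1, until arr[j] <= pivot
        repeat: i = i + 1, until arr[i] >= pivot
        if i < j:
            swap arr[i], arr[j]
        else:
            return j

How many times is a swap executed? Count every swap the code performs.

pivot = arr[0] = 11; i = -1, j = 11
j→10 (arr[10]=8≤11), i→0 (arr[0]=11≥11); i<j, swap → 8 11 8 11 11 11 11 8 8 11 11
j→9 (arr[9]=11≤11), i→1 (arr[1]=11≥11); i<j, swap → 8 11 8 11 11 11 11 8 8 11 11
j→8 (arr[8]=8≤11), i→3 (arr[3]=11≥11); i<j, swap → 8 11 8 8 11 11 11 8 11 11 11
j→7 (arr[7]=8≤11), i→4 (arr[4]=11≥11); i<j, swap → 8 11 8 8 8 11 11 11 11 11 11
j→6 (arr[6]=11≤11), i→5 (arr[5]=11≥11); i<j, swap → 8 11 8 8 8 11 11 11 11 11 11
j→5, i→6; i≥j, return j=5. arr = 8 11 8 8 8 11 11 11 11 11 11

5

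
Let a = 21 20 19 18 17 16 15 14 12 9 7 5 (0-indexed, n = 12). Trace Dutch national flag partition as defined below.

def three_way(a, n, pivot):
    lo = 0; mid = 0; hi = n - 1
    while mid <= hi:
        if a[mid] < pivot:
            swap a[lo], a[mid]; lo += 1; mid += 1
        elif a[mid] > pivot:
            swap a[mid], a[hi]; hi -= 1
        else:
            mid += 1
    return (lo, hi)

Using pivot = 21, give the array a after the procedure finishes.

pivot = 21; lo=0, mid=0, hi=11
a[mid]=21=21: mid=1
a[mid]=20<21: swap a[0],a[1]; lo=1,mid=2 → 20 21 19 18 17 16 15 14 12 9 7 5
a[mid]=19<21: swap a[1],a[2]; lo=2,mid=3 → 20 19 21 18 17 16 15 14 12 9 7 5
a[mid]=18<21: swap a[2],a[3]; lo=3,mid=4 → 20 19 18 21 17 16 15 14 12 9 7 5
a[mid]=17<21: swap a[3],a[4]; lo=4,mid=5 → 20 19 18 17 21 16 15 14 12 9 7 5
a[mid]=16<21: swap a[4],a[5]; lo=5,mid=6 → 20 19 18 17 16 21 15 14 12 9 7 5
a[mid]=15<21: swap a[5],a[6]; lo=6,mid=7 → 20 19 18 17 16 15 21 14 12 9 7 5
a[mid]=14<21: swap a[6],a[7]; lo=7,mid=8 → 20 19 18 17 16 15 14 21 12 9 7 5
a[mid]=12<21: swap a[7],a[8]; lo=8,mid=9 → 20 19 18 17 16 15 14 12 21 9 7 5
a[mid]=9<21: swap a[8],a[9]; lo=9,mid=10 → 20 19 18 17 16 15 14 12 9 21 7 5
a[mid]=7<21: swap a[9],a[10]; lo=10,mid=11 → 20 19 18 17 16 15 14 12 9 7 21 5
a[mid]=5<21: swap a[10],a[11]; lo=11,mid=12 → 20 19 18 17 16 15 14 12 9 7 5 21
end: lo=11, hi=11; a = 20 19 18 17 16 15 14 12 9 7 5 21

20 19 18 17 16 15 14 12 9 7 5 21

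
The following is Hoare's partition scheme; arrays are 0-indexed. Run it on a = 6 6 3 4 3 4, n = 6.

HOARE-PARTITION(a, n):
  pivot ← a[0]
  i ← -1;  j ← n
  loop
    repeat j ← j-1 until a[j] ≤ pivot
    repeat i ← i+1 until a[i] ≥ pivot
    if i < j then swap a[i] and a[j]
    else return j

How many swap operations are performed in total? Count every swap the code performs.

pivot=6
j stops at 5 (4), i stops at 0 (6); swap ⇒ 4 6 3 4 3 6
j stops at 4 (3), i stops at 1 (6); swap ⇒ 4 3 3 4 6 6
j stops at 3, i stops at 4; i≥j ⇒ return 3. a=4 3 3 4 6 6

2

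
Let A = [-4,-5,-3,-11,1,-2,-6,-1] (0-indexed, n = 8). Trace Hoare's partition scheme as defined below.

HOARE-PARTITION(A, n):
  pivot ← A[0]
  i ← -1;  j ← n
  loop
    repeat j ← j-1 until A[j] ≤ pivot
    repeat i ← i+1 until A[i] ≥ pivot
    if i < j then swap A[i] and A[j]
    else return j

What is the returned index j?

pivot = A[0] = -4; i = -1, j = 8
j→6 (A[6]=-6≤-4), i→0 (A[0]=-4≥-4); i<j, swap → [-6,-5,-3,-11,1,-2,-4,-1]
j→3 (A[3]=-11≤-4), i→2 (A[2]=-3≥-4); i<j, swap → [-6,-5,-11,-3,1,-2,-4,-1]
j→2, i→3; i≥j, return j=2. A = [-6,-5,-11,-3,1,-2,-4,-1]

2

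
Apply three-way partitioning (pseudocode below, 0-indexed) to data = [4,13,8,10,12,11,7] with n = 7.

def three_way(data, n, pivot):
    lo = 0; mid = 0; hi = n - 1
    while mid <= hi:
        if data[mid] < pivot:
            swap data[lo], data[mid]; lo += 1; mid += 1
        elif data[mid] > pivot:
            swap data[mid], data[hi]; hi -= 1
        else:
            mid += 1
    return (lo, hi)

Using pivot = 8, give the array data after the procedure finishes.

[4,7,8,12,11,10,13]

lo=0 mid=0 hi=6
4<8: swap(0,0), lo=1 mid=1 ⇒ [4,13,8,10,12,11,7]
13>8: swap(1,6), hi=5 ⇒ [4,7,8,10,12,11,13]
7<8: swap(1,1), lo=2 mid=2 ⇒ [4,7,8,10,12,11,13]
8=8: mid=3
10>8: swap(3,5), hi=4 ⇒ [4,7,8,11,12,10,13]
11>8: swap(3,4), hi=3 ⇒ [4,7,8,12,11,10,13]
12>8: swap(3,3), hi=2 ⇒ [4,7,8,12,11,10,13]
done. lo=2 hi=2; data=[4,7,8,12,11,10,13]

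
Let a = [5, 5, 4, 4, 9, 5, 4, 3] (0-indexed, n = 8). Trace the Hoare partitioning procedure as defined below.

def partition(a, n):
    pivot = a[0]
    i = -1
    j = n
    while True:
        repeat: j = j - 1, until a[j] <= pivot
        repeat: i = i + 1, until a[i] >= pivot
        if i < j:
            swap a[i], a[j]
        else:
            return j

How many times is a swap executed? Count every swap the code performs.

3

pivot=5
j stops at 7 (3), i stops at 0 (5); swap ⇒ [3, 5, 4, 4, 9, 5, 4, 5]
j stops at 6 (4), i stops at 1 (5); swap ⇒ [3, 4, 4, 4, 9, 5, 5, 5]
j stops at 5 (5), i stops at 4 (9); swap ⇒ [3, 4, 4, 4, 5, 9, 5, 5]
j stops at 4, i stops at 5; i≥j ⇒ return 4. a=[3, 4, 4, 4, 5, 9, 5, 5]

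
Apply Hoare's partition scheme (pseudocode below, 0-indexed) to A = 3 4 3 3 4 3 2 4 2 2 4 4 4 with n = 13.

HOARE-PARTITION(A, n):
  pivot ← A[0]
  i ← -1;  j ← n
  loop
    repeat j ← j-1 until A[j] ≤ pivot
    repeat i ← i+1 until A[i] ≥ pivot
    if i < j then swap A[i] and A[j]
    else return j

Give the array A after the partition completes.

2 2 2 3 4 3 3 4 4 3 4 4 4

pivot = A[0] = 3; i = -1, j = 13
j→9 (A[9]=2≤3), i→0 (A[0]=3≥3); i<j, swap → 2 4 3 3 4 3 2 4 2 3 4 4 4
j→8 (A[8]=2≤3), i→1 (A[1]=4≥3); i<j, swap → 2 2 3 3 4 3 2 4 4 3 4 4 4
j→6 (A[6]=2≤3), i→2 (A[2]=3≥3); i<j, swap → 2 2 2 3 4 3 3 4 4 3 4 4 4
j→5 (A[5]=3≤3), i→3 (A[3]=3≥3); i<j, swap → 2 2 2 3 4 3 3 4 4 3 4 4 4
j→3, i→4; i≥j, return j=3. A = 2 2 2 3 4 3 3 4 4 3 4 4 4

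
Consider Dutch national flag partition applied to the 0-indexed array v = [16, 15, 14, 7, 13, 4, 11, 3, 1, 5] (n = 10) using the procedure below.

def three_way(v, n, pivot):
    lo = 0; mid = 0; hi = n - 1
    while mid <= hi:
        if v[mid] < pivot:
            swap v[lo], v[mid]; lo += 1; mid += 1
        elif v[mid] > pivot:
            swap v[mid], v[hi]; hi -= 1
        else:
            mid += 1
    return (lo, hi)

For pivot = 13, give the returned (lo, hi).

pivot = 13; lo=0, mid=0, hi=9
v[mid]=16>13: swap v[0],v[9]; hi=8 → [5, 15, 14, 7, 13, 4, 11, 3, 1, 16]
v[mid]=5<13: swap v[0],v[0]; lo=1,mid=1 → [5, 15, 14, 7, 13, 4, 11, 3, 1, 16]
v[mid]=15>13: swap v[1],v[8]; hi=7 → [5, 1, 14, 7, 13, 4, 11, 3, 15, 16]
v[mid]=1<13: swap v[1],v[1]; lo=2,mid=2 → [5, 1, 14, 7, 13, 4, 11, 3, 15, 16]
v[mid]=14>13: swap v[2],v[7]; hi=6 → [5, 1, 3, 7, 13, 4, 11, 14, 15, 16]
v[mid]=3<13: swap v[2],v[2]; lo=3,mid=3 → [5, 1, 3, 7, 13, 4, 11, 14, 15, 16]
v[mid]=7<13: swap v[3],v[3]; lo=4,mid=4 → [5, 1, 3, 7, 13, 4, 11, 14, 15, 16]
v[mid]=13=13: mid=5
v[mid]=4<13: swap v[4],v[5]; lo=5,mid=6 → [5, 1, 3, 7, 4, 13, 11, 14, 15, 16]
v[mid]=11<13: swap v[5],v[6]; lo=6,mid=7 → [5, 1, 3, 7, 4, 11, 13, 14, 15, 16]
end: lo=6, hi=6; v = [5, 1, 3, 7, 4, 11, 13, 14, 15, 16]

(6, 6)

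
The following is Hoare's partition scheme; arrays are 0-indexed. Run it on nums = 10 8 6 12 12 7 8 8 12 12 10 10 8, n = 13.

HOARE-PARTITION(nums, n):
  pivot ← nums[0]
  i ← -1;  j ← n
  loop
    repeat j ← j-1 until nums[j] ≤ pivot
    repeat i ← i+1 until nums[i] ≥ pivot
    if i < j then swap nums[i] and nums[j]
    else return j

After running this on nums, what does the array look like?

8 8 6 10 10 7 8 8 12 12 12 12 10

pivot=10
j stops at 12 (8), i stops at 0 (10); swap ⇒ 8 8 6 12 12 7 8 8 12 12 10 10 10
j stops at 11 (10), i stops at 3 (12); swap ⇒ 8 8 6 10 12 7 8 8 12 12 10 12 10
j stops at 10 (10), i stops at 4 (12); swap ⇒ 8 8 6 10 10 7 8 8 12 12 12 12 10
j stops at 7, i stops at 8; i≥j ⇒ return 7. nums=8 8 6 10 10 7 8 8 12 12 12 12 10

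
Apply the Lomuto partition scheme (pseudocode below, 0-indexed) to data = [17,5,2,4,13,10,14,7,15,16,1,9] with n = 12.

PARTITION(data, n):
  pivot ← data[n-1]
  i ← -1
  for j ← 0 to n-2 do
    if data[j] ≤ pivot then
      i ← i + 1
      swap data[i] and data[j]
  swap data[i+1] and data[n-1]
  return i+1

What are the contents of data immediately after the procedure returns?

[5,2,4,7,1,9,14,17,15,16,13,10]

pivot = data[11] = 9; i = -1
j=0: data[0]=17 > 9 → no swap
j=1: data[1]=5 ≤ 9 → i=0, swap data[0],data[1] → [5,17,2,4,13,10,14,7,15,16,1,9]
j=2: data[2]=2 ≤ 9 → i=1, swap data[1],data[2] → [5,2,17,4,13,10,14,7,15,16,1,9]
j=3: data[3]=4 ≤ 9 → i=2, swap data[2],data[3] → [5,2,4,17,13,10,14,7,15,16,1,9]
j=4: data[4]=13 > 9 → no swap
j=5: data[5]=10 > 9 → no swap
j=6: data[6]=14 > 9 → no swap
j=7: data[7]=7 ≤ 9 → i=3, swap data[3],data[7] → [5,2,4,7,13,10,14,17,15,16,1,9]
j=8: data[8]=15 > 9 → no swap
j=9: data[9]=16 > 9 → no swap
j=10: data[10]=1 ≤ 9 → i=4, swap data[4],data[10] → [5,2,4,7,1,10,14,17,15,16,13,9]
final swap data[5],data[11] → [5,2,4,7,1,9,14,17,15,16,13,10]; return 5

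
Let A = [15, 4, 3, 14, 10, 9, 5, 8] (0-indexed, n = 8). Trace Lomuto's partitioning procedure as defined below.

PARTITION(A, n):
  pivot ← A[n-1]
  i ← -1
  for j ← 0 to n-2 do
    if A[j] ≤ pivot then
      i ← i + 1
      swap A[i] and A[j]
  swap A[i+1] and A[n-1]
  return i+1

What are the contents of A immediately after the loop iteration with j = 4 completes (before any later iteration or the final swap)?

[4, 3, 15, 14, 10, 9, 5, 8]

pivot=8, i=-1
j=0: 15>8, skip
j=1: 4≤8, i=0, swap(0,1) ⇒ [4, 15, 3, 14, 10, 9, 5, 8]
j=2: 3≤8, i=1, swap(1,2) ⇒ [4, 3, 15, 14, 10, 9, 5, 8]
j=3: 14>8, skip
j=4: 10>8, skip
(after j=4) A = [4, 3, 15, 14, 10, 9, 5, 8]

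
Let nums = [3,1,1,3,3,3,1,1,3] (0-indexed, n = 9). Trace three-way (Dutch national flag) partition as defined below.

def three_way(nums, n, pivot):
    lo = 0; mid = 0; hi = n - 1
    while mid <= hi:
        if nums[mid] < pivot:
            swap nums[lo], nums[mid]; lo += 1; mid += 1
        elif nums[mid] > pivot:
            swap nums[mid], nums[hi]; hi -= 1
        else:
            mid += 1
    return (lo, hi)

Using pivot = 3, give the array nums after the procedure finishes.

[1,1,1,1,3,3,3,3,3]

pivot = 3; lo=0, mid=0, hi=8
nums[mid]=3=3: mid=1
nums[mid]=1<3: swap nums[0],nums[1]; lo=1,mid=2 → [1,3,1,3,3,3,1,1,3]
nums[mid]=1<3: swap nums[1],nums[2]; lo=2,mid=3 → [1,1,3,3,3,3,1,1,3]
nums[mid]=3=3: mid=4
nums[mid]=3=3: mid=5
nums[mid]=3=3: mid=6
nums[mid]=1<3: swap nums[2],nums[6]; lo=3,mid=7 → [1,1,1,3,3,3,3,1,3]
nums[mid]=1<3: swap nums[3],nums[7]; lo=4,mid=8 → [1,1,1,1,3,3,3,3,3]
nums[mid]=3=3: mid=9
end: lo=4, hi=8; nums = [1,1,1,1,3,3,3,3,3]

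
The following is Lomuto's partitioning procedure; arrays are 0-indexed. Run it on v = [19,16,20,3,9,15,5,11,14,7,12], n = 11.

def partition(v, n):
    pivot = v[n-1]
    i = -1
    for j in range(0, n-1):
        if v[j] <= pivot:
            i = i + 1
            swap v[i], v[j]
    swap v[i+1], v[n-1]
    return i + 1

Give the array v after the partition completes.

[3,9,5,11,7,12,20,19,14,16,15]

pivot = v[10] = 12; i = -1
j=0: v[0]=19 > 12 → no swap
j=1: v[1]=16 > 12 → no swap
j=2: v[2]=20 > 12 → no swap
j=3: v[3]=3 ≤ 12 → i=0, swap v[0],v[3] → [3,16,20,19,9,15,5,11,14,7,12]
j=4: v[4]=9 ≤ 12 → i=1, swap v[1],v[4] → [3,9,20,19,16,15,5,11,14,7,12]
j=5: v[5]=15 > 12 → no swap
j=6: v[6]=5 ≤ 12 → i=2, swap v[2],v[6] → [3,9,5,19,16,15,20,11,14,7,12]
j=7: v[7]=11 ≤ 12 → i=3, swap v[3],v[7] → [3,9,5,11,16,15,20,19,14,7,12]
j=8: v[8]=14 > 12 → no swap
j=9: v[9]=7 ≤ 12 → i=4, swap v[4],v[9] → [3,9,5,11,7,15,20,19,14,16,12]
final swap v[5],v[10] → [3,9,5,11,7,12,20,19,14,16,15]; return 5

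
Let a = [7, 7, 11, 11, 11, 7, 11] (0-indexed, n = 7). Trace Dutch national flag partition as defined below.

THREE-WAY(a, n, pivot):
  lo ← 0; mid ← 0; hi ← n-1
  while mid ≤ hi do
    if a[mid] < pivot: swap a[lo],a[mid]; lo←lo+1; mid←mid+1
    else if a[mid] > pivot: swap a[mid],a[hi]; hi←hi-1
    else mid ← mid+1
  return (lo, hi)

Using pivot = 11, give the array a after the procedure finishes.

[7, 7, 7, 11, 11, 11, 11]

pivot = 11; lo=0, mid=0, hi=6
a[mid]=7<11: swap a[0],a[0]; lo=1,mid=1 → [7, 7, 11, 11, 11, 7, 11]
a[mid]=7<11: swap a[1],a[1]; lo=2,mid=2 → [7, 7, 11, 11, 11, 7, 11]
a[mid]=11=11: mid=3
a[mid]=11=11: mid=4
a[mid]=11=11: mid=5
a[mid]=7<11: swap a[2],a[5]; lo=3,mid=6 → [7, 7, 7, 11, 11, 11, 11]
a[mid]=11=11: mid=7
end: lo=3, hi=6; a = [7, 7, 7, 11, 11, 11, 11]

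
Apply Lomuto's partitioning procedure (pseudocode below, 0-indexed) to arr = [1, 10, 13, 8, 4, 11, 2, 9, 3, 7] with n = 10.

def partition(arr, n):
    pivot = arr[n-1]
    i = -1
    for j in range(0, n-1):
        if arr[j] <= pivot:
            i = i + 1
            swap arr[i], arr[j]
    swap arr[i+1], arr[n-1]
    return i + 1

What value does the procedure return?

pivot = arr[9] = 7; i = -1
j=0: arr[0]=1 ≤ 7 → i=0, swap arr[0],arr[0] (no change) → [1, 10, 13, 8, 4, 11, 2, 9, 3, 7]
j=1: arr[1]=10 > 7 → no swap
j=2: arr[2]=13 > 7 → no swap
j=3: arr[3]=8 > 7 → no swap
j=4: arr[4]=4 ≤ 7 → i=1, swap arr[1],arr[4] → [1, 4, 13, 8, 10, 11, 2, 9, 3, 7]
j=5: arr[5]=11 > 7 → no swap
j=6: arr[6]=2 ≤ 7 → i=2, swap arr[2],arr[6] → [1, 4, 2, 8, 10, 11, 13, 9, 3, 7]
j=7: arr[7]=9 > 7 → no swap
j=8: arr[8]=3 ≤ 7 → i=3, swap arr[3],arr[8] → [1, 4, 2, 3, 10, 11, 13, 9, 8, 7]
final swap arr[4],arr[9] → [1, 4, 2, 3, 7, 11, 13, 9, 8, 10]; return 4

4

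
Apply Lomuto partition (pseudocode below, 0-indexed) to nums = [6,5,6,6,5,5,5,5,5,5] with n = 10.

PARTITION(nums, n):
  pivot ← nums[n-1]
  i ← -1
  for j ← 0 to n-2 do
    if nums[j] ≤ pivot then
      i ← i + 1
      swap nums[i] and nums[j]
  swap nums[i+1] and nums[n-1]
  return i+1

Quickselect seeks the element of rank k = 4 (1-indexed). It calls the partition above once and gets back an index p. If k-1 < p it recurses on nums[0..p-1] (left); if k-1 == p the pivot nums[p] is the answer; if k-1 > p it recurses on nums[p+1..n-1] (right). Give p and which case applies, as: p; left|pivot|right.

6; left

pivot = nums[9] = 5; i = -1
j=0: nums[0]=6 > 5 → no swap
j=1: nums[1]=5 ≤ 5 → i=0, swap nums[0],nums[1] → [5,6,6,6,5,5,5,5,5,5]
j=2: nums[2]=6 > 5 → no swap
j=3: nums[3]=6 > 5 → no swap
j=4: nums[4]=5 ≤ 5 → i=1, swap nums[1],nums[4] → [5,5,6,6,6,5,5,5,5,5]
j=5: nums[5]=5 ≤ 5 → i=2, swap nums[2],nums[5] → [5,5,5,6,6,6,5,5,5,5]
j=6: nums[6]=5 ≤ 5 → i=3, swap nums[3],nums[6] → [5,5,5,5,6,6,6,5,5,5]
j=7: nums[7]=5 ≤ 5 → i=4, swap nums[4],nums[7] → [5,5,5,5,5,6,6,6,5,5]
j=8: nums[8]=5 ≤ 5 → i=5, swap nums[5],nums[8] → [5,5,5,5,5,5,6,6,6,5]
final swap nums[6],nums[9] → [5,5,5,5,5,5,5,6,6,6]; return 6
p = 6; k-1 = 3 < 6 ⇒ left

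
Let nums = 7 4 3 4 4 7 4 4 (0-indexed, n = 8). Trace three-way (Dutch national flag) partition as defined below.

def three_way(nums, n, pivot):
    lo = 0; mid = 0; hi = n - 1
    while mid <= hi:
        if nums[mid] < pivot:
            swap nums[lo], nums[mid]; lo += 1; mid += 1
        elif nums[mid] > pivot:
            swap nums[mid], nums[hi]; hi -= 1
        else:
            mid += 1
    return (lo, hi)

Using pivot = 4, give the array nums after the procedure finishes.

3 4 4 4 4 4 7 7

pivot = 4; lo=0, mid=0, hi=7
nums[mid]=7>4: swap nums[0],nums[7]; hi=6 → 4 4 3 4 4 7 4 7
nums[mid]=4=4: mid=1
nums[mid]=4=4: mid=2
nums[mid]=3<4: swap nums[0],nums[2]; lo=1,mid=3 → 3 4 4 4 4 7 4 7
nums[mid]=4=4: mid=4
nums[mid]=4=4: mid=5
nums[mid]=7>4: swap nums[5],nums[6]; hi=5 → 3 4 4 4 4 4 7 7
nums[mid]=4=4: mid=6
end: lo=1, hi=5; nums = 3 4 4 4 4 4 7 7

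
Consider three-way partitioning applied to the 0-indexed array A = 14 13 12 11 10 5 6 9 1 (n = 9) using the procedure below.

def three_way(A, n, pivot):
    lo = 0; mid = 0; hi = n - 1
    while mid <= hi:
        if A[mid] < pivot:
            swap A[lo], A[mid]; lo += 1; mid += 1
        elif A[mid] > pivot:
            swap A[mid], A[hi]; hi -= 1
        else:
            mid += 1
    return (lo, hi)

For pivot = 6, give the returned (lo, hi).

(2, 2)

pivot = 6; lo=0, mid=0, hi=8
A[mid]=14>6: swap A[0],A[8]; hi=7 → 1 13 12 11 10 5 6 9 14
A[mid]=1<6: swap A[0],A[0]; lo=1,mid=1 → 1 13 12 11 10 5 6 9 14
A[mid]=13>6: swap A[1],A[7]; hi=6 → 1 9 12 11 10 5 6 13 14
A[mid]=9>6: swap A[1],A[6]; hi=5 → 1 6 12 11 10 5 9 13 14
A[mid]=6=6: mid=2
A[mid]=12>6: swap A[2],A[5]; hi=4 → 1 6 5 11 10 12 9 13 14
A[mid]=5<6: swap A[1],A[2]; lo=2,mid=3 → 1 5 6 11 10 12 9 13 14
A[mid]=11>6: swap A[3],A[4]; hi=3 → 1 5 6 10 11 12 9 13 14
A[mid]=10>6: swap A[3],A[3]; hi=2 → 1 5 6 10 11 12 9 13 14
end: lo=2, hi=2; A = 1 5 6 10 11 12 9 13 14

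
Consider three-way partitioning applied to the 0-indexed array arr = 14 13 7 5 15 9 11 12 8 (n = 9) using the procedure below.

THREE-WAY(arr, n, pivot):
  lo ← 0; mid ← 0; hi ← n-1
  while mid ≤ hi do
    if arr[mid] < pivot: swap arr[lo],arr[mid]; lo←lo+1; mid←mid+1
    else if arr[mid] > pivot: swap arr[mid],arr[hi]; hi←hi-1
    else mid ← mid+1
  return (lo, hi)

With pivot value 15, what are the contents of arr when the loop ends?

14 13 7 5 9 11 12 8 15

pivot = 15; lo=0, mid=0, hi=8
arr[mid]=14<15: swap arr[0],arr[0]; lo=1,mid=1 → 14 13 7 5 15 9 11 12 8
arr[mid]=13<15: swap arr[1],arr[1]; lo=2,mid=2 → 14 13 7 5 15 9 11 12 8
arr[mid]=7<15: swap arr[2],arr[2]; lo=3,mid=3 → 14 13 7 5 15 9 11 12 8
arr[mid]=5<15: swap arr[3],arr[3]; lo=4,mid=4 → 14 13 7 5 15 9 11 12 8
arr[mid]=15=15: mid=5
arr[mid]=9<15: swap arr[4],arr[5]; lo=5,mid=6 → 14 13 7 5 9 15 11 12 8
arr[mid]=11<15: swap arr[5],arr[6]; lo=6,mid=7 → 14 13 7 5 9 11 15 12 8
arr[mid]=12<15: swap arr[6],arr[7]; lo=7,mid=8 → 14 13 7 5 9 11 12 15 8
arr[mid]=8<15: swap arr[7],arr[8]; lo=8,mid=9 → 14 13 7 5 9 11 12 8 15
end: lo=8, hi=8; arr = 14 13 7 5 9 11 12 8 15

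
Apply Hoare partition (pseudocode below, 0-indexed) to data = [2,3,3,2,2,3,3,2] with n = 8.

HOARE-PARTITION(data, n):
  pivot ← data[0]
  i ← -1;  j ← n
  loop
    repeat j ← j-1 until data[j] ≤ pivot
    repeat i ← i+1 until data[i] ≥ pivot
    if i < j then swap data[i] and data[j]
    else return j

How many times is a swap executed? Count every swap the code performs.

3

pivot = data[0] = 2; i = -1, j = 8
j→7 (data[7]=2≤2), i→0 (data[0]=2≥2); i<j, swap → [2,3,3,2,2,3,3,2]
j→4 (data[4]=2≤2), i→1 (data[1]=3≥2); i<j, swap → [2,2,3,2,3,3,3,2]
j→3 (data[3]=2≤2), i→2 (data[2]=3≥2); i<j, swap → [2,2,2,3,3,3,3,2]
j→2, i→3; i≥j, return j=2. data = [2,2,2,3,3,3,3,2]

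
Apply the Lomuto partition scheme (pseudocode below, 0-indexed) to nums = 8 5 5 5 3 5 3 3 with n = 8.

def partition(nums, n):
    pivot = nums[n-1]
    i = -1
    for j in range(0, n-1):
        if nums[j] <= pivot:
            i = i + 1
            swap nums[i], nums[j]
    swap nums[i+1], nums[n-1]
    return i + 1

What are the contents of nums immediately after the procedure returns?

pivot=3, i=-1
j=0: 8>3, skip
j=1: 5>3, skip
j=2: 5>3, skip
j=3: 5>3, skip
j=4: 3≤3, i=0, swap(0,4) ⇒ 3 5 5 5 8 5 3 3
j=5: 5>3, skip
j=6: 3≤3, i=1, swap(1,6) ⇒ 3 3 5 5 8 5 5 3
swap(2,7) ⇒ 3 3 3 5 8 5 5 5; return 2

3 3 3 5 8 5 5 5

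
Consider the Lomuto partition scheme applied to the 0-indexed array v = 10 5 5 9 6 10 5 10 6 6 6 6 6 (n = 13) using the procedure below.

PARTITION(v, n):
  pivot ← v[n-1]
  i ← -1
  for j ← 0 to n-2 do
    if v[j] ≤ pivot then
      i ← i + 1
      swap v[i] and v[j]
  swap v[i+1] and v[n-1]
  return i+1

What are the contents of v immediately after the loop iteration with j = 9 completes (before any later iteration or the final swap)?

5 5 6 5 6 6 9 10 10 10 6 6 6

pivot=6, i=-1
j=0: 10>6, skip
j=1: 5≤6, i=0, swap(0,1) ⇒ 5 10 5 9 6 10 5 10 6 6 6 6 6
j=2: 5≤6, i=1, swap(1,2) ⇒ 5 5 10 9 6 10 5 10 6 6 6 6 6
j=3: 9>6, skip
j=4: 6≤6, i=2, swap(2,4) ⇒ 5 5 6 9 10 10 5 10 6 6 6 6 6
j=5: 10>6, skip
j=6: 5≤6, i=3, swap(3,6) ⇒ 5 5 6 5 10 10 9 10 6 6 6 6 6
j=7: 10>6, skip
j=8: 6≤6, i=4, swap(4,8) ⇒ 5 5 6 5 6 10 9 10 10 6 6 6 6
j=9: 6≤6, i=5, swap(5,9) ⇒ 5 5 6 5 6 6 9 10 10 10 6 6 6
(after j=9) v = 5 5 6 5 6 6 9 10 10 10 6 6 6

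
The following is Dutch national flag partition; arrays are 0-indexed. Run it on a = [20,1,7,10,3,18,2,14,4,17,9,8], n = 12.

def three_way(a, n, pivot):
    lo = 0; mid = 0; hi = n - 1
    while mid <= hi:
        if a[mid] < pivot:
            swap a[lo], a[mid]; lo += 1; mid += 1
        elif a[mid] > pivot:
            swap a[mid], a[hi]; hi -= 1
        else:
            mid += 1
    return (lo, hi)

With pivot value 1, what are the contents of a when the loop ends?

lo=0 mid=0 hi=11
20>1: swap(0,11), hi=10 ⇒ [8,1,7,10,3,18,2,14,4,17,9,20]
8>1: swap(0,10), hi=9 ⇒ [9,1,7,10,3,18,2,14,4,17,8,20]
9>1: swap(0,9), hi=8 ⇒ [17,1,7,10,3,18,2,14,4,9,8,20]
17>1: swap(0,8), hi=7 ⇒ [4,1,7,10,3,18,2,14,17,9,8,20]
4>1: swap(0,7), hi=6 ⇒ [14,1,7,10,3,18,2,4,17,9,8,20]
14>1: swap(0,6), hi=5 ⇒ [2,1,7,10,3,18,14,4,17,9,8,20]
2>1: swap(0,5), hi=4 ⇒ [18,1,7,10,3,2,14,4,17,9,8,20]
18>1: swap(0,4), hi=3 ⇒ [3,1,7,10,18,2,14,4,17,9,8,20]
3>1: swap(0,3), hi=2 ⇒ [10,1,7,3,18,2,14,4,17,9,8,20]
10>1: swap(0,2), hi=1 ⇒ [7,1,10,3,18,2,14,4,17,9,8,20]
7>1: swap(0,1), hi=0 ⇒ [1,7,10,3,18,2,14,4,17,9,8,20]
1=1: mid=1
done. lo=0 hi=0; a=[1,7,10,3,18,2,14,4,17,9,8,20]

[1,7,10,3,18,2,14,4,17,9,8,20]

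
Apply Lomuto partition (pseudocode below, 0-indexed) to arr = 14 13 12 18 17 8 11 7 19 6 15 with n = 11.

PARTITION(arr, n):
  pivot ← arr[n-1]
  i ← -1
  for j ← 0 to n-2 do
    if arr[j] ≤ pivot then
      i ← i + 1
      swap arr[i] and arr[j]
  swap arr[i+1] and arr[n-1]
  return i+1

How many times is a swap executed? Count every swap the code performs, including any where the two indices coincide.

8

pivot = arr[10] = 15; i = -1
j=0: arr[0]=14 ≤ 15 → i=0, swap arr[0],arr[0] (no change) → 14 13 12 18 17 8 11 7 19 6 15
j=1: arr[1]=13 ≤ 15 → i=1, swap arr[1],arr[1] (no change) → 14 13 12 18 17 8 11 7 19 6 15
j=2: arr[2]=12 ≤ 15 → i=2, swap arr[2],arr[2] (no change) → 14 13 12 18 17 8 11 7 19 6 15
j=3: arr[3]=18 > 15 → no swap
j=4: arr[4]=17 > 15 → no swap
j=5: arr[5]=8 ≤ 15 → i=3, swap arr[3],arr[5] → 14 13 12 8 17 18 11 7 19 6 15
j=6: arr[6]=11 ≤ 15 → i=4, swap arr[4],arr[6] → 14 13 12 8 11 18 17 7 19 6 15
j=7: arr[7]=7 ≤ 15 → i=5, swap arr[5],arr[7] → 14 13 12 8 11 7 17 18 19 6 15
j=8: arr[8]=19 > 15 → no swap
j=9: arr[9]=6 ≤ 15 → i=6, swap arr[6],arr[9] → 14 13 12 8 11 7 6 18 19 17 15
final swap arr[7],arr[10] → 14 13 12 8 11 7 6 15 19 17 18; return 7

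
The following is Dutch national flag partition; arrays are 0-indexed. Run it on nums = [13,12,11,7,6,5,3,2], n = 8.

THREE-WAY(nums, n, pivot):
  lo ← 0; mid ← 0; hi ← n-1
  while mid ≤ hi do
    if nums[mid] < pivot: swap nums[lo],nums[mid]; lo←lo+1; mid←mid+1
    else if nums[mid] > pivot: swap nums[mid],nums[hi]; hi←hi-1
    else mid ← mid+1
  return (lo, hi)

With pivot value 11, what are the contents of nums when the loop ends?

lo=0 mid=0 hi=7
13>11: swap(0,7), hi=6 ⇒ [2,12,11,7,6,5,3,13]
2<11: swap(0,0), lo=1 mid=1 ⇒ [2,12,11,7,6,5,3,13]
12>11: swap(1,6), hi=5 ⇒ [2,3,11,7,6,5,12,13]
3<11: swap(1,1), lo=2 mid=2 ⇒ [2,3,11,7,6,5,12,13]
11=11: mid=3
7<11: swap(2,3), lo=3 mid=4 ⇒ [2,3,7,11,6,5,12,13]
6<11: swap(3,4), lo=4 mid=5 ⇒ [2,3,7,6,11,5,12,13]
5<11: swap(4,5), lo=5 mid=6 ⇒ [2,3,7,6,5,11,12,13]
done. lo=5 hi=5; nums=[2,3,7,6,5,11,12,13]

[2,3,7,6,5,11,12,13]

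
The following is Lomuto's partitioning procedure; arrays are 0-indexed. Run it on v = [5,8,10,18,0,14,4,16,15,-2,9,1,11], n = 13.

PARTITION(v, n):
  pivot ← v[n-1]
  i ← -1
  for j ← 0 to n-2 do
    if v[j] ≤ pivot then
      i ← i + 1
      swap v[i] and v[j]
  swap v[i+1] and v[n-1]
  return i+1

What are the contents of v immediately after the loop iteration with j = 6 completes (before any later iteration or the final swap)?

[5,8,10,0,4,14,18,16,15,-2,9,1,11]

pivot=11, i=-1
j=0: 5≤11, i=0, swap(0,0) ⇒ [5,8,10,18,0,14,4,16,15,-2,9,1,11]
j=1: 8≤11, i=1, swap(1,1) ⇒ [5,8,10,18,0,14,4,16,15,-2,9,1,11]
j=2: 10≤11, i=2, swap(2,2) ⇒ [5,8,10,18,0,14,4,16,15,-2,9,1,11]
j=3: 18>11, skip
j=4: 0≤11, i=3, swap(3,4) ⇒ [5,8,10,0,18,14,4,16,15,-2,9,1,11]
j=5: 14>11, skip
j=6: 4≤11, i=4, swap(4,6) ⇒ [5,8,10,0,4,14,18,16,15,-2,9,1,11]
(after j=6) v = [5,8,10,0,4,14,18,16,15,-2,9,1,11]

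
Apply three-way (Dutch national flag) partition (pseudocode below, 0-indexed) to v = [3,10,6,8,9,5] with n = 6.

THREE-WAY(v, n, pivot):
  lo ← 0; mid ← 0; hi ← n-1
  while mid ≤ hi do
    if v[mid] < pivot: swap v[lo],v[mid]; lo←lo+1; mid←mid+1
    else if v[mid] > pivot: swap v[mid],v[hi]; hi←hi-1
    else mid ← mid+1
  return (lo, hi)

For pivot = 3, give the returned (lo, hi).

(0, 0)

lo=0 mid=0 hi=5
3=3: mid=1
10>3: swap(1,5), hi=4 ⇒ [3,5,6,8,9,10]
5>3: swap(1,4), hi=3 ⇒ [3,9,6,8,5,10]
9>3: swap(1,3), hi=2 ⇒ [3,8,6,9,5,10]
8>3: swap(1,2), hi=1 ⇒ [3,6,8,9,5,10]
6>3: swap(1,1), hi=0 ⇒ [3,6,8,9,5,10]
done. lo=0 hi=0; v=[3,6,8,9,5,10]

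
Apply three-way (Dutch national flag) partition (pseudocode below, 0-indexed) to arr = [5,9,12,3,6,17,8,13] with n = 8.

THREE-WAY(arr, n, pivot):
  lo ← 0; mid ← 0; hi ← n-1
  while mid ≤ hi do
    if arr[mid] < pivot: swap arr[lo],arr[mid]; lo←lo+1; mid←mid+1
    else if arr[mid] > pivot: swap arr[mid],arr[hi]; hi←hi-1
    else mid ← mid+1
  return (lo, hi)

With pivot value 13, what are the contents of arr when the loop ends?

lo=0 mid=0 hi=7
5<13: swap(0,0), lo=1 mid=1 ⇒ [5,9,12,3,6,17,8,13]
9<13: swap(1,1), lo=2 mid=2 ⇒ [5,9,12,3,6,17,8,13]
12<13: swap(2,2), lo=3 mid=3 ⇒ [5,9,12,3,6,17,8,13]
3<13: swap(3,3), lo=4 mid=4 ⇒ [5,9,12,3,6,17,8,13]
6<13: swap(4,4), lo=5 mid=5 ⇒ [5,9,12,3,6,17,8,13]
17>13: swap(5,7), hi=6 ⇒ [5,9,12,3,6,13,8,17]
13=13: mid=6
8<13: swap(5,6), lo=6 mid=7 ⇒ [5,9,12,3,6,8,13,17]
done. lo=6 hi=6; arr=[5,9,12,3,6,8,13,17]

[5,9,12,3,6,8,13,17]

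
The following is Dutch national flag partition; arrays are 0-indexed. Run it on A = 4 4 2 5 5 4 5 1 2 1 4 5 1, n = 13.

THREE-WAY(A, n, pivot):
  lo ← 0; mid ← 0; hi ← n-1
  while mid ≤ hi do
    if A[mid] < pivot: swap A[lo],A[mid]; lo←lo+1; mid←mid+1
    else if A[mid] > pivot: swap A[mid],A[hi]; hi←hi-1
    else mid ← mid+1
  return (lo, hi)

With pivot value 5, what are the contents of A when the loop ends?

4 4 2 4 1 2 1 4 1 5 5 5 5

lo=0 mid=0 hi=12
4<5: swap(0,0), lo=1 mid=1 ⇒ 4 4 2 5 5 4 5 1 2 1 4 5 1
4<5: swap(1,1), lo=2 mid=2 ⇒ 4 4 2 5 5 4 5 1 2 1 4 5 1
2<5: swap(2,2), lo=3 mid=3 ⇒ 4 4 2 5 5 4 5 1 2 1 4 5 1
5=5: mid=4
5=5: mid=5
4<5: swap(3,5), lo=4 mid=6 ⇒ 4 4 2 4 5 5 5 1 2 1 4 5 1
5=5: mid=7
1<5: swap(4,7), lo=5 mid=8 ⇒ 4 4 2 4 1 5 5 5 2 1 4 5 1
2<5: swap(5,8), lo=6 mid=9 ⇒ 4 4 2 4 1 2 5 5 5 1 4 5 1
1<5: swap(6,9), lo=7 mid=10 ⇒ 4 4 2 4 1 2 1 5 5 5 4 5 1
4<5: swap(7,10), lo=8 mid=11 ⇒ 4 4 2 4 1 2 1 4 5 5 5 5 1
5=5: mid=12
1<5: swap(8,12), lo=9 mid=13 ⇒ 4 4 2 4 1 2 1 4 1 5 5 5 5
done. lo=9 hi=12; A=4 4 2 4 1 2 1 4 1 5 5 5 5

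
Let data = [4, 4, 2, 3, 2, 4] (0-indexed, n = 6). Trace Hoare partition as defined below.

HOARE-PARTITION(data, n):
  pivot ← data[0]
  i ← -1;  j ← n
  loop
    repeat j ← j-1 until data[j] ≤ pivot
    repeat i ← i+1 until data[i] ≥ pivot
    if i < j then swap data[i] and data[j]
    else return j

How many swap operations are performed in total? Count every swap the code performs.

pivot = data[0] = 4; i = -1, j = 6
j→5 (data[5]=4≤4), i→0 (data[0]=4≥4); i<j, swap → [4, 4, 2, 3, 2, 4]
j→4 (data[4]=2≤4), i→1 (data[1]=4≥4); i<j, swap → [4, 2, 2, 3, 4, 4]
j→3, i→4; i≥j, return j=3. data = [4, 2, 2, 3, 4, 4]

2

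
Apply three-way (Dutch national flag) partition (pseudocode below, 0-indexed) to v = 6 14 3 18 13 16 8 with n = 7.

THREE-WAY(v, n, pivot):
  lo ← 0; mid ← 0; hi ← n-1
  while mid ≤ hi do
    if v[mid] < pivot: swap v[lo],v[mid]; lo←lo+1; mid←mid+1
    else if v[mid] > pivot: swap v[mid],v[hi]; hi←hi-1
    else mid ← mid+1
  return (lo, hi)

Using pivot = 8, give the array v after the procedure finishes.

pivot = 8; lo=0, mid=0, hi=6
v[mid]=6<8: swap v[0],v[0]; lo=1,mid=1 → 6 14 3 18 13 16 8
v[mid]=14>8: swap v[1],v[6]; hi=5 → 6 8 3 18 13 16 14
v[mid]=8=8: mid=2
v[mid]=3<8: swap v[1],v[2]; lo=2,mid=3 → 6 3 8 18 13 16 14
v[mid]=18>8: swap v[3],v[5]; hi=4 → 6 3 8 16 13 18 14
v[mid]=16>8: swap v[3],v[4]; hi=3 → 6 3 8 13 16 18 14
v[mid]=13>8: swap v[3],v[3]; hi=2 → 6 3 8 13 16 18 14
end: lo=2, hi=2; v = 6 3 8 13 16 18 14

6 3 8 13 16 18 14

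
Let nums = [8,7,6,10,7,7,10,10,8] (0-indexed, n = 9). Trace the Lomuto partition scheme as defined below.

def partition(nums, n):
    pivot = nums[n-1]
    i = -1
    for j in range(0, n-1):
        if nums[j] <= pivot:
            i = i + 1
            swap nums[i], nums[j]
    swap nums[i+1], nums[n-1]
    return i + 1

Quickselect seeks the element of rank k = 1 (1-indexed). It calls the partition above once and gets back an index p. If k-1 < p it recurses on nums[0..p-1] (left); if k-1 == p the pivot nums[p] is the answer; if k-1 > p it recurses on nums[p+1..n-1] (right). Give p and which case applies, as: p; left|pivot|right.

pivot = nums[8] = 8; i = -1
j=0: nums[0]=8 ≤ 8 → i=0, swap nums[0],nums[0] (no change) → [8,7,6,10,7,7,10,10,8]
j=1: nums[1]=7 ≤ 8 → i=1, swap nums[1],nums[1] (no change) → [8,7,6,10,7,7,10,10,8]
j=2: nums[2]=6 ≤ 8 → i=2, swap nums[2],nums[2] (no change) → [8,7,6,10,7,7,10,10,8]
j=3: nums[3]=10 > 8 → no swap
j=4: nums[4]=7 ≤ 8 → i=3, swap nums[3],nums[4] → [8,7,6,7,10,7,10,10,8]
j=5: nums[5]=7 ≤ 8 → i=4, swap nums[4],nums[5] → [8,7,6,7,7,10,10,10,8]
j=6: nums[6]=10 > 8 → no swap
j=7: nums[7]=10 > 8 → no swap
final swap nums[5],nums[8] → [8,7,6,7,7,8,10,10,10]; return 5
p = 5; k-1 = 0 < 5 ⇒ left

5; left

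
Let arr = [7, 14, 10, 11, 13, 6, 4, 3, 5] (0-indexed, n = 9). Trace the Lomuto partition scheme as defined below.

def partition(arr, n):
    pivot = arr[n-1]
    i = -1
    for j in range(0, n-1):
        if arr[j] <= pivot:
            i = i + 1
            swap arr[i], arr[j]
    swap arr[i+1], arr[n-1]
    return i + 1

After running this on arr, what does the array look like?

[4, 3, 5, 11, 13, 6, 7, 14, 10]

pivot=5, i=-1
j=0: 7>5, skip
j=1: 14>5, skip
j=2: 10>5, skip
j=3: 11>5, skip
j=4: 13>5, skip
j=5: 6>5, skip
j=6: 4≤5, i=0, swap(0,6) ⇒ [4, 14, 10, 11, 13, 6, 7, 3, 5]
j=7: 3≤5, i=1, swap(1,7) ⇒ [4, 3, 10, 11, 13, 6, 7, 14, 5]
swap(2,8) ⇒ [4, 3, 5, 11, 13, 6, 7, 14, 10]; return 2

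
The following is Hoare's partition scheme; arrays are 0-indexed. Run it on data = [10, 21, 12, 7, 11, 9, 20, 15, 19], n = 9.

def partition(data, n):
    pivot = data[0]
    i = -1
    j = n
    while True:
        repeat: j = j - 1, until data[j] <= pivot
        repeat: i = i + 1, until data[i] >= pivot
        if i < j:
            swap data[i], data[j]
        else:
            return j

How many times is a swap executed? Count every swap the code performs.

2

pivot=10
j stops at 5 (9), i stops at 0 (10); swap ⇒ [9, 21, 12, 7, 11, 10, 20, 15, 19]
j stops at 3 (7), i stops at 1 (21); swap ⇒ [9, 7, 12, 21, 11, 10, 20, 15, 19]
j stops at 1, i stops at 2; i≥j ⇒ return 1. data=[9, 7, 12, 21, 11, 10, 20, 15, 19]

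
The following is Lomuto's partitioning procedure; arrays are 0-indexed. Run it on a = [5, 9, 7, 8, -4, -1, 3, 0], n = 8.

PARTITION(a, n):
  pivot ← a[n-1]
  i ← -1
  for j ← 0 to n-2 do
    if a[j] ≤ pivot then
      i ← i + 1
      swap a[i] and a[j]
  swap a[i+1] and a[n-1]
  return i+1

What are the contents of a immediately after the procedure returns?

[-4, -1, 0, 8, 5, 9, 3, 7]

pivot=0, i=-1
j=0: 5>0, skip
j=1: 9>0, skip
j=2: 7>0, skip
j=3: 8>0, skip
j=4: -4≤0, i=0, swap(0,4) ⇒ [-4, 9, 7, 8, 5, -1, 3, 0]
j=5: -1≤0, i=1, swap(1,5) ⇒ [-4, -1, 7, 8, 5, 9, 3, 0]
j=6: 3>0, skip
swap(2,7) ⇒ [-4, -1, 0, 8, 5, 9, 3, 7]; return 2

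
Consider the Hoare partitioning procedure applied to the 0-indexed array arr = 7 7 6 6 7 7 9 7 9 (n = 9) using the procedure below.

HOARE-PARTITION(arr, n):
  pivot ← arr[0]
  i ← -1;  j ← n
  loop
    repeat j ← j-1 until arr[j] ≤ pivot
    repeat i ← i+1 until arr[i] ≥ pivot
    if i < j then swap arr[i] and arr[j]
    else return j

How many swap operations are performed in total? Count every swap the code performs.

pivot = arr[0] = 7; i = -1, j = 9
j→7 (arr[7]=7≤7), i→0 (arr[0]=7≥7); i<j, swap → 7 7 6 6 7 7 9 7 9
j→5 (arr[5]=7≤7), i→1 (arr[1]=7≥7); i<j, swap → 7 7 6 6 7 7 9 7 9
j→4, i→4; i≥j, return j=4. arr = 7 7 6 6 7 7 9 7 9

2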